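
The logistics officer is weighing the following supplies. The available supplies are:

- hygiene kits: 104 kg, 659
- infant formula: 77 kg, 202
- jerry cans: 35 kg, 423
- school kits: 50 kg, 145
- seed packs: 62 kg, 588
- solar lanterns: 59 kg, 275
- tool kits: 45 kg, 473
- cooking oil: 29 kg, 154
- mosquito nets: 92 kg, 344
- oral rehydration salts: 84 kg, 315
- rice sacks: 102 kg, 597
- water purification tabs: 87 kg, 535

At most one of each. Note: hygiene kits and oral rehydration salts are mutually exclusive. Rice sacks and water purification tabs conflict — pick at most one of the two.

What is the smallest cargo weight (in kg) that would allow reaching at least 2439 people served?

Need the lightest bundle worth ≥ 2439.
jerry cans + seed packs + solar lanterns + tool kits + cooking oil + water purification tabs: 2448 people served at 317 kg.
Any bundle with less than 317 kg falls short of 2439.

317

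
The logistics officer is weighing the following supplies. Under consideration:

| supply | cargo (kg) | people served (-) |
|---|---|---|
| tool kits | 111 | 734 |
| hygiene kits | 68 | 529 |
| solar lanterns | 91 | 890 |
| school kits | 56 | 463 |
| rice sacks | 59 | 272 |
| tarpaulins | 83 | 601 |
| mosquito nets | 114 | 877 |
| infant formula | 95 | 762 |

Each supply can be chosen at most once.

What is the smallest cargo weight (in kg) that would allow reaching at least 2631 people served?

310

Minimise kg subject to total people served ≥ 2631.
hygiene kits + solar lanterns + school kits + infant formula reaches 2644 using 310 kg.
Below 310 kg the best achievable stays under 2631.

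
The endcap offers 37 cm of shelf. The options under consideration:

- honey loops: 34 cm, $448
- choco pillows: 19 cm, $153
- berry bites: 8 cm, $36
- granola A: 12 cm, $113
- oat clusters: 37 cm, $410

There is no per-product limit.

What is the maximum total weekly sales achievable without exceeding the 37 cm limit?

448

The ratio ordering already packs tightly: honey loops, 34 cm, 448.
Every other selection either busts 37 cm or fails to beat 448.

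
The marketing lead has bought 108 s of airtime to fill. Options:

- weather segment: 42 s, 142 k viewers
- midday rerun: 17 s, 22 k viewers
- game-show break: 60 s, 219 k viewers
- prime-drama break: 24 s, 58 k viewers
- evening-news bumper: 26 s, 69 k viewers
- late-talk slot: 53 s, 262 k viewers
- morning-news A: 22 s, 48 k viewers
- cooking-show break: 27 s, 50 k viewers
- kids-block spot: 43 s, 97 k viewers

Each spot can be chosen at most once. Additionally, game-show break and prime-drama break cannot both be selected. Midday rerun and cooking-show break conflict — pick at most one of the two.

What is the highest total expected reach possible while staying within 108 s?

404

By expected reach per s: late-talk slot 4.94, game-show break 3.65, weather segment 3.38, evening-news bumper 2.65 lead.
Taking weather segment + late-talk slot: 95 s used, 404 in expected reach.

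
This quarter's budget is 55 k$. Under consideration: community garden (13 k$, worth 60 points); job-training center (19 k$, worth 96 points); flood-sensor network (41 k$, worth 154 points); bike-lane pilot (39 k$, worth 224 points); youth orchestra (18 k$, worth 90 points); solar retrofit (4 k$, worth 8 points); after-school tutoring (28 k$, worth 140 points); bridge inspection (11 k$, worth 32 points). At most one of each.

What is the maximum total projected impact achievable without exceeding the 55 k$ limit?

284

Taking community garden + bike-lane pilot: 52 k$ used, 284 in projected impact.
Runner-up bike-lane pilot + solar retrofit + bridge inspection tops out at 264.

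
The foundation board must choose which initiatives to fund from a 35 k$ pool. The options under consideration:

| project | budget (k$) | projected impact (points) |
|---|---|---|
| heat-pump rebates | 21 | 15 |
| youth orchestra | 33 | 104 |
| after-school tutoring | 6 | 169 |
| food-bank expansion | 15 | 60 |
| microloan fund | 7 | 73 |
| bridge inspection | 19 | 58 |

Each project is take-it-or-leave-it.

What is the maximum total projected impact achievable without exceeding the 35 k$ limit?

Density check — after-school tutoring 28.17, microloan fund 10.43, food-bank expansion 4.00 are the best per k$.
The ratio ordering already packs tightly: after-school tutoring + food-bank expansion + microloan fund, 28 k$, 302.

302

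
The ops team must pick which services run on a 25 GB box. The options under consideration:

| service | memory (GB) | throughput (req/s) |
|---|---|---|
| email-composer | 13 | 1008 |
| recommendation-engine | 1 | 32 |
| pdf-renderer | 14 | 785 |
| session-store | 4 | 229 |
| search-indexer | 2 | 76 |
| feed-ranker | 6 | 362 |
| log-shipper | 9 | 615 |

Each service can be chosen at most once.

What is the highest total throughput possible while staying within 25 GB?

1731

Email-composer + recommendation-engine + search-indexer + log-shipper uses 25 of the 25 GB and totals 1731.
Runner-up email-composer + search-indexer + log-shipper tops out at 1699.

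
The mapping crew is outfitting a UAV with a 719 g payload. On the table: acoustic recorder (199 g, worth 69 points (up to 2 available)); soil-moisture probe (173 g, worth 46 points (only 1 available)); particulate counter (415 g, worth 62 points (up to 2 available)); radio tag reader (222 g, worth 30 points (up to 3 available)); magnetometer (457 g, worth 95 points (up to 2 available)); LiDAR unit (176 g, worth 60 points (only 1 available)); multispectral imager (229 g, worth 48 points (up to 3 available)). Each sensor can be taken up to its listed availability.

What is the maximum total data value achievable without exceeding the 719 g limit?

198

Ranking by ratio (data value/g): acoustic recorder 0.35, LiDAR unit 0.34, soil-moisture probe 0.27, multispectral imager 0.21.
The ratio ordering already packs tightly: 2×acoustic recorder + LiDAR unit, 574 g, 198.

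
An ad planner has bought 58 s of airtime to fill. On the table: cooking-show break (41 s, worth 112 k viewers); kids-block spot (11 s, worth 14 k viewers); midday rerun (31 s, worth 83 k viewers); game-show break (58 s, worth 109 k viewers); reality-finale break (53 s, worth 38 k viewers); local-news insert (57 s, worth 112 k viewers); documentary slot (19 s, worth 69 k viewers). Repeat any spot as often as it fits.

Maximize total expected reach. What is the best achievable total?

The ratio ordering already packs tightly: 3×documentary slot, 57 s, 207.
That's the maximum — no swap from here does better than 207.

207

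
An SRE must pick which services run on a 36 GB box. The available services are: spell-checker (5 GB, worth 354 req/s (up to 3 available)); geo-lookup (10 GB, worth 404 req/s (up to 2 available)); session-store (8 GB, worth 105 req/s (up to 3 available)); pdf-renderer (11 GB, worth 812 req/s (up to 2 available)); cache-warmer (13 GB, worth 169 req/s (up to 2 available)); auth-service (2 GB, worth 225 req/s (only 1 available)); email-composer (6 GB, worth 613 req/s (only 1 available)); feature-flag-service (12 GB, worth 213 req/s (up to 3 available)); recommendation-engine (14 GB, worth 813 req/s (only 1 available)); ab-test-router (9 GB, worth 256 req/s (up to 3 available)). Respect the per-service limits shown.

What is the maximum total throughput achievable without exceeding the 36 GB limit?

2816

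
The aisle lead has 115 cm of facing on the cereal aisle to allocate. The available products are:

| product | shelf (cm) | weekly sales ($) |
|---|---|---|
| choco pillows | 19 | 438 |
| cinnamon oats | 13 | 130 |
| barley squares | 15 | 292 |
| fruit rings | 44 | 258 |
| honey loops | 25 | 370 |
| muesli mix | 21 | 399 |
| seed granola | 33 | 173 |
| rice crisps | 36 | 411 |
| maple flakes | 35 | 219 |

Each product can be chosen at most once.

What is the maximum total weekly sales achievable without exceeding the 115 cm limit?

A density-first pass picks choco pillows + cinnamon oats + barley squares + honey loops + muesli mix — 1629 at 93 cm.
Dropping barley squares frees 15 cm; slotting in rice crisps (36 cm) lifts the total to 1748 at 114 cm.

1748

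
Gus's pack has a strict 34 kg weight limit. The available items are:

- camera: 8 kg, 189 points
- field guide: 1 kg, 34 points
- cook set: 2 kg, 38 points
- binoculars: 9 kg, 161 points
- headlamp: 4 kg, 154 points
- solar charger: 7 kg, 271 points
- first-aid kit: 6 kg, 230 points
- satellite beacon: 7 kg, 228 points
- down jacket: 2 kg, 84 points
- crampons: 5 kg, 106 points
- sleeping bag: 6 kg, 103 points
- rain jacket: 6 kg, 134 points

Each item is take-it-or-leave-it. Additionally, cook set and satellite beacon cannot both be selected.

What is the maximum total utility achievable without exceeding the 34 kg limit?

1156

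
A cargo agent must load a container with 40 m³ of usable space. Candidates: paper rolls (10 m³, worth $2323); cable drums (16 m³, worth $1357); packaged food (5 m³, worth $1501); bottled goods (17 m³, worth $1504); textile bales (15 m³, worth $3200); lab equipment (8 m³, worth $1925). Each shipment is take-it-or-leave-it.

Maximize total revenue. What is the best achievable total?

Density check — packaged food 300.20, lab equipment 240.62, paper rolls 232.30, textile bales 213.33 are the best per m³.
The ratio ordering already packs tightly: paper rolls + packaged food + textile bales + lab equipment, 38 m³, 8949.
The spare 2 m³ is too small for any remaining shipment, and no exchange beats 8949.

8949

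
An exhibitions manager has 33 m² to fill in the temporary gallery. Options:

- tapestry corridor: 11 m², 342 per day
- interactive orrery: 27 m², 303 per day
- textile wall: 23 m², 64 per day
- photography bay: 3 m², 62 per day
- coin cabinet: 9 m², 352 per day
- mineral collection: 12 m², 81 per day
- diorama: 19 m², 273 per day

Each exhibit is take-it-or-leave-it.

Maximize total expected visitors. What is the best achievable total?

775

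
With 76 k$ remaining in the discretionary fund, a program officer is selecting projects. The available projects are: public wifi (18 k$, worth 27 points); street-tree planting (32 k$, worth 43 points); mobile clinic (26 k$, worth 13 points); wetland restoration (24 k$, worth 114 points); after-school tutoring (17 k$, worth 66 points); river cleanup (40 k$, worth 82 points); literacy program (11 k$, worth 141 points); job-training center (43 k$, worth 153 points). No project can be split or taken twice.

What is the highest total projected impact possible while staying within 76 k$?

Greedy by ratio would take public wifi + wetland restoration + after-school tutoring + literacy program: 70 k$ used, total 348.
Dropping public wifi and wetland restoration frees 42 k$; slotting in job-training center (43 k$) lifts the total to 360 at 71 k$.

360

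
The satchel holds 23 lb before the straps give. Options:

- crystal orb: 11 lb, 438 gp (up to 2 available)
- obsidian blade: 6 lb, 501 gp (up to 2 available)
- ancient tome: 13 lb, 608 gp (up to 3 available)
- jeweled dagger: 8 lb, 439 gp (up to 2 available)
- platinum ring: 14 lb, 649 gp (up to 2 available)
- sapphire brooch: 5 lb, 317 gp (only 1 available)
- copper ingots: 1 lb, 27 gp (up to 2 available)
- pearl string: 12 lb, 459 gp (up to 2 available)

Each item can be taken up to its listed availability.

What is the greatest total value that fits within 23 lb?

1495

The ratio heuristic lands on 2×obsidian blade + sapphire brooch + 2×copper ingots (1373) but leaves 4 lb idle.
The 5 lb tied up in sapphire brooch is better spent on jeweled dagger — total rises to 1495 (22 lb).
Every other selection either busts 23 lb or exceeds an availability limit or fails to beat 1495.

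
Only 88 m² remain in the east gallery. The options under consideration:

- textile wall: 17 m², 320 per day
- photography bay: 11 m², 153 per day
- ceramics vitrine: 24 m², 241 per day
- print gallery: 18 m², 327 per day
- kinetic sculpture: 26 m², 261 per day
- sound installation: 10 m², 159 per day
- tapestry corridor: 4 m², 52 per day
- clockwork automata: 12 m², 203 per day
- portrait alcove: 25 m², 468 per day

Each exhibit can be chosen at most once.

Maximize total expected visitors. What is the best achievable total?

1529

Ranking by ratio (expected visitors/m²): textile wall 18.82, portrait alcove 18.72, print gallery 18.17, clockwork automata 16.92.
Textile wall + print gallery + sound installation + tapestry corridor + clockwork automata + portrait alcove uses 86 of the 88 m² and totals 1529.
The closest alternative, textile wall + photography bay + print gallery + tapestry corridor + clockwork automata + portrait alcove, reaches only 1523.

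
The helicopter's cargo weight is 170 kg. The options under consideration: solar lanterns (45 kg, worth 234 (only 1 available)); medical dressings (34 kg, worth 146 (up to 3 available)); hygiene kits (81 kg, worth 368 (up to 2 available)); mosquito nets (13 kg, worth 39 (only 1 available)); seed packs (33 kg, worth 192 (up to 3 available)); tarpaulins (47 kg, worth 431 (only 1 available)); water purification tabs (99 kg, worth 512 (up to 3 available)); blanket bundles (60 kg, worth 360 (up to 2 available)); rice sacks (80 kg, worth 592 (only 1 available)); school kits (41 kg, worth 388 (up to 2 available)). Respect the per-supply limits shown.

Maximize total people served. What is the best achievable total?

1411

Density check — school kits 9.46, tarpaulins 9.17, rice sacks 7.40 are the best per kg.
Greedy by ratio would take seed packs + tarpaulins + 2×school kits: 162 kg used, total 1399.
Dropping seed packs and school kits frees 74 kg; slotting in rice sacks (80 kg) lifts the total to 1411 at 168 kg.
That's the maximum — no swap from here does better than 1411.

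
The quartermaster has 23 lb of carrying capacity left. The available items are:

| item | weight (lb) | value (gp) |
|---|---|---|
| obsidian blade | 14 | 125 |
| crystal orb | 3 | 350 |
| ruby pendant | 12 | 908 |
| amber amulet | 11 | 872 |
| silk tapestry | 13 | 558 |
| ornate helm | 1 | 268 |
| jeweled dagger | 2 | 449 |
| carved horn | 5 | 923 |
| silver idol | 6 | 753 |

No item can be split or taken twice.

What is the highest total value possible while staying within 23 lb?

Taking the top-ratio items first gives crystal orb + ornate helm + jeweled dagger + carved horn + silver idol for 2743 (17 lb).
Dropping silver idol frees 6 lb; slotting in ruby pendant (12 lb) lifts the total to 2898 at 23 lb.
Next best is crystal orb + amber amulet + ornate helm + jeweled dagger + carved horn at 2862 (22 lb) — short by 36.

2898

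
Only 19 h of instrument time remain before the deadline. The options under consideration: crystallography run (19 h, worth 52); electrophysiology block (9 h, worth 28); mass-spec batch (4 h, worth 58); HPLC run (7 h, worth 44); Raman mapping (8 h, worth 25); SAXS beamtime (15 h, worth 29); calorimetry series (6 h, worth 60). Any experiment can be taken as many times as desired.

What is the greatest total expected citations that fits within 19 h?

A density-first pass picks 4×mass-spec batch — 232 at 16 h.
Replace mass-spec batch with calorimetry series: the trade gains 2 net, giving 234 at 18 h.

234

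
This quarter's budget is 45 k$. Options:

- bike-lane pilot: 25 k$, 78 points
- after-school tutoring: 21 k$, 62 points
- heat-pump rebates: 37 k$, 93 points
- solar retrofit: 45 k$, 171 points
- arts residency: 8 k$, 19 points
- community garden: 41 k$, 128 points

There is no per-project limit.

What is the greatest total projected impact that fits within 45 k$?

171

Ranking by ratio (projected impact/k$): solar retrofit 3.80, community garden 3.12, bike-lane pilot 3.12.
Best packing: solar retrofit — 45 k$, 171 total.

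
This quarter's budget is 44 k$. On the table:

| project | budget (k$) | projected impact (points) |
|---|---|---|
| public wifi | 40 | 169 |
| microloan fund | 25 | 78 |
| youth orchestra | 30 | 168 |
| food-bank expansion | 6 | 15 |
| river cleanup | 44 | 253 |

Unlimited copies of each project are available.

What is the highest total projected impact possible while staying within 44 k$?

253

The ratio ordering already packs tightly: river cleanup, 44 k$, 253.
Nothing else within 44 k$ beats 253.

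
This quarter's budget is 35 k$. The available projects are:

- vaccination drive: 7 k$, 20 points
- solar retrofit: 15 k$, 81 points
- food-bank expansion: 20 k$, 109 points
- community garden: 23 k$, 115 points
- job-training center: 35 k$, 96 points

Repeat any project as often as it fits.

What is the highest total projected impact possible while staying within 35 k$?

190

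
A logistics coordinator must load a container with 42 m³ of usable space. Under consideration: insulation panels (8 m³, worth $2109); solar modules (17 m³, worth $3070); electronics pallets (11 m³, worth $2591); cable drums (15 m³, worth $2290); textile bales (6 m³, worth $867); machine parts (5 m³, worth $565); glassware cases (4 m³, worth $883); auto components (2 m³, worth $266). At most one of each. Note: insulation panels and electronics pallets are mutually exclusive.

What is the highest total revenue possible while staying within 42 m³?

Best packing: insulation panels + solar modules + textile bales + machine parts + glassware cases + auto components — 42 m³, 7760 total.
Every other selection either busts 42 m³ or breaks a pairing rule or fails to beat 7760.

7760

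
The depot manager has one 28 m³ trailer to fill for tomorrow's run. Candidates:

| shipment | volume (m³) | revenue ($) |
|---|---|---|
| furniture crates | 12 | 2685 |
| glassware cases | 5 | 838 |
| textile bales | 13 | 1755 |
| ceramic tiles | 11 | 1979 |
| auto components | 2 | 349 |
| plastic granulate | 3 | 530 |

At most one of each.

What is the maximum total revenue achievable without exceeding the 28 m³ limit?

5543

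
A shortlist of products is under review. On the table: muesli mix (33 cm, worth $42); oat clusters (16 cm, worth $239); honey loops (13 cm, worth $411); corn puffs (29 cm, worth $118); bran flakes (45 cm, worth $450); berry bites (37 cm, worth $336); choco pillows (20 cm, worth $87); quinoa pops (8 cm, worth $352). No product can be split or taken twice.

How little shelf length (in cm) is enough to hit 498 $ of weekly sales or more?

21

Minimise cm subject to total weekly sales ≥ 498.
honey loops + quinoa pops: 763 weekly sales at 21 cm.
No combination under 21 cm hits 498.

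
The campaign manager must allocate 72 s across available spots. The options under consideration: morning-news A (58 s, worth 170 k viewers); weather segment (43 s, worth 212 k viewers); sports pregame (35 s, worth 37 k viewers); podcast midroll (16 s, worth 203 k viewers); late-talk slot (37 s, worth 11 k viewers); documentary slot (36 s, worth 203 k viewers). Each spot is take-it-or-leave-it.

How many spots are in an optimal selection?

Best achievable expected reach is 415.
For example weather segment + podcast midroll achieves it, using 59 s.
Every optimal selection uses 2 spots.

2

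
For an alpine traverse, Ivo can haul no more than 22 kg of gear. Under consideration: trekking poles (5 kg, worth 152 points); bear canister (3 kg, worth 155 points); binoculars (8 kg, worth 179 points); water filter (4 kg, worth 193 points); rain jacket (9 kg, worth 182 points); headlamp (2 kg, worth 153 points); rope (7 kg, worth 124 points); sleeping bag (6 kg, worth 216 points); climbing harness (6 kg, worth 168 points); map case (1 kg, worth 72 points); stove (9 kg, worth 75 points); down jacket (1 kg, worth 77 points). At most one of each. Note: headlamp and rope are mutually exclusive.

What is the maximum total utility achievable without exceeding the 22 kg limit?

Trekking poles + bear canister + water filter + headlamp + sleeping bag + map case + down jacket uses 22 of the 22 kg and totals 1018.
Next best is trekking poles + bear canister + water filter + headlamp + climbing harness + map case + down jacket at 970 (22 kg) — short by 48.

1018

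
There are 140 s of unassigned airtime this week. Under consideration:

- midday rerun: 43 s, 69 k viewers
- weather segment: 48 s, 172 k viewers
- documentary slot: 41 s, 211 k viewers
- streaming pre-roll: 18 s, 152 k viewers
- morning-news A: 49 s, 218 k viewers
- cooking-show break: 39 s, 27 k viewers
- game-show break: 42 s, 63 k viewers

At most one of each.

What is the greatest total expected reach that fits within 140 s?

601

The ratio heuristic lands on documentary slot + streaming pre-roll + morning-news A (581) but leaves 32 s idle.
Dropping streaming pre-roll frees 18 s; slotting in weather segment (48 s) lifts the total to 601 at 138 s.
Every other selection either busts 140 s or fails to beat 601.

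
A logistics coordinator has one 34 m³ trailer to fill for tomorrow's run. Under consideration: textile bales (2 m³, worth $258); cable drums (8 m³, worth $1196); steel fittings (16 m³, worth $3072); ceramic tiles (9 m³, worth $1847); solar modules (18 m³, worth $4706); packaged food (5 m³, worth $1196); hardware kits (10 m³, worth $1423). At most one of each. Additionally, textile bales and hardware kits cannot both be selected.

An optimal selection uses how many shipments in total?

4

Optimal total is 8007.
One optimal bundle: textile bales + ceramic tiles + solar modules + packaged food (34 m³).
Any selection reaching 8007 contains exactly 4 shipments.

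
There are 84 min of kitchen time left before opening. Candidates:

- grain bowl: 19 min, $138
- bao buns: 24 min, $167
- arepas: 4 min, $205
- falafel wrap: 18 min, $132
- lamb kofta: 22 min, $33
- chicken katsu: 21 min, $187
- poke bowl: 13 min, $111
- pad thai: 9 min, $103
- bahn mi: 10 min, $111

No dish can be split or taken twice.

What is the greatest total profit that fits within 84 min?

884

Density check — arepas 51.25, pad thai 11.44, bahn mi 11.10, chicken katsu 8.90 are the best per min.
A density-first pass picks arepas + falafel wrap + chicken katsu + poke bowl + pad thai + bahn mi — 849 at 75 min.
Replace falafel wrap with bao buns: the trade gains 35 net, giving 884 at 81 min.
Next best is grain bowl + arepas + falafel wrap + chicken katsu + poke bowl + pad thai at 876 (84 min) — short by 8.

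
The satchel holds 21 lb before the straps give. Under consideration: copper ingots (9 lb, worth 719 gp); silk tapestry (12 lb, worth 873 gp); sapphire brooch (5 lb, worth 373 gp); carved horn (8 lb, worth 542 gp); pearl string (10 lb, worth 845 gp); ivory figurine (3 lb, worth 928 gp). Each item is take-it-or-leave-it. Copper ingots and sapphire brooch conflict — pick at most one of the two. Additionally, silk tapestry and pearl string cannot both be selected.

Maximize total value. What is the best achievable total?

2315

Greedy by ratio would take sapphire brooch + pearl string + ivory figurine: 18 lb used, total 2146.
The 5 lb tied up in sapphire brooch is better spent on carved horn — total rises to 2315 (21 lb).
Runner-up copper ingots + carved horn + ivory figurine tops out at 2189.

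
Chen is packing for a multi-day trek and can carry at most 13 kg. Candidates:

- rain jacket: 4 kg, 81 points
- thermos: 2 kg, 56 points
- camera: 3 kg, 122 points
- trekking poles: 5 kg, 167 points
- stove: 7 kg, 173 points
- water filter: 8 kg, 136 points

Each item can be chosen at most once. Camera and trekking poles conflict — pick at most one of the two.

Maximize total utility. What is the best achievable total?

351

Thermos + camera + stove uses 12 of the 13 kg and totals 351.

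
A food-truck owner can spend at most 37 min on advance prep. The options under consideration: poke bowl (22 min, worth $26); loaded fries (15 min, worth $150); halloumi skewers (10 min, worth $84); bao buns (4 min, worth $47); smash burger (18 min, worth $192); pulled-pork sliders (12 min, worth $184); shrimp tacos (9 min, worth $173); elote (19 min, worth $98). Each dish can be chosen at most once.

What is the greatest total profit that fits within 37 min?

507

Greedy by ratio would take halloumi skewers + bao buns + pulled-pork sliders + shrimp tacos: 35 min used, total 488.
The 14 min tied up in halloumi skewers and bao buns is better spent on loaded fries — total rises to 507 (36 min).
Next best is halloumi skewers + bao buns + pulled-pork sliders + shrimp tacos at 488 (35 min) — short by 19.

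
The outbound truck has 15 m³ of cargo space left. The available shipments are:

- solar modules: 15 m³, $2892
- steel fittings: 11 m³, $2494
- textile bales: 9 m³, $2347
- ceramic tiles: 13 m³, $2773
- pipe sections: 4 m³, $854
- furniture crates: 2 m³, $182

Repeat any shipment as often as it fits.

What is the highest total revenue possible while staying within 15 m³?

Ranking by ratio (revenue/m³): textile bales 260.78, steel fittings 226.73, pipe sections 213.50.
The ratio ordering already packs tightly: textile bales + pipe sections + furniture crates, 15 m³, 3383.
Nothing else within 15 m³ beats 3383.

3383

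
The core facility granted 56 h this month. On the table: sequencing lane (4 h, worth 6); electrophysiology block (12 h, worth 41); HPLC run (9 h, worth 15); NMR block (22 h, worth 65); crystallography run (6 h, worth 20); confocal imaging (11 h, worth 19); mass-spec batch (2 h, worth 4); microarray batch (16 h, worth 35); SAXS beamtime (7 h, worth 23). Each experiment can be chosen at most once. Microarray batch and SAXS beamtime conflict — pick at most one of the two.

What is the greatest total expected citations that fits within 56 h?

Taking the top-ratio experiments first gives sequencing lane + electrophysiology block + NMR block + crystallography run + mass-spec batch + SAXS beamtime for 159 (53 h).
Replace sequencing lane and mass-spec batch with HPLC run: the trade gains 5 net, giving 164 at 56 h.
No other feasible combination exceeds 164.

164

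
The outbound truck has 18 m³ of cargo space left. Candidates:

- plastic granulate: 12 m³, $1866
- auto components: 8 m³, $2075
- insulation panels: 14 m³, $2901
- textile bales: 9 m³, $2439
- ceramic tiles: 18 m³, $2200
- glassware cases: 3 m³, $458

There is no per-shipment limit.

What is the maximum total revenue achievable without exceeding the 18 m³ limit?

4878

Taking 2×textile bales: 18 m³ used, 4878 in revenue.
That's the maximum — no swap from here does better than 4878.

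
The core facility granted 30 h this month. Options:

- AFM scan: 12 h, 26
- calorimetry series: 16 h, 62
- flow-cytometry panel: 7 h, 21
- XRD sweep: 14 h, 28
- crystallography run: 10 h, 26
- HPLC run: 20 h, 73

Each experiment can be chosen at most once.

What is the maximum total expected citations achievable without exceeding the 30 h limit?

99

Taking the top-ratio experiments first gives calorimetry series + flow-cytometry panel for 83 (23 h).
Dropping calorimetry series and flow-cytometry panel frees 23 h; slotting in crystallography run + HPLC run (30 h) lifts the total to 99 at 30 h.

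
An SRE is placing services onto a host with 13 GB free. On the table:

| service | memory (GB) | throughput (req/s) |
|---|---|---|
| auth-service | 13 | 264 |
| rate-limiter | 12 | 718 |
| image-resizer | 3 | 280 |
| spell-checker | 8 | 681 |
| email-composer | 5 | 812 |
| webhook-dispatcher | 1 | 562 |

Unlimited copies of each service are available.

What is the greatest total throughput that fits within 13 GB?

Best packing: 13×webhook-dispatcher — 13 GB, 7306 total.

7306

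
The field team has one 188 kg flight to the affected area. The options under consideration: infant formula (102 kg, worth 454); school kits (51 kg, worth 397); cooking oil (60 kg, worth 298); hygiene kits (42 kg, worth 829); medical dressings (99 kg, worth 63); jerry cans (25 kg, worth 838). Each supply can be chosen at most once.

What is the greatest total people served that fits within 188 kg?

2362

School kits + cooking oil + hygiene kits + jerry cans uses 178 of the 188 kg and totals 2362.
The closest alternative, infant formula + hygiene kits + jerry cans, reaches only 2121.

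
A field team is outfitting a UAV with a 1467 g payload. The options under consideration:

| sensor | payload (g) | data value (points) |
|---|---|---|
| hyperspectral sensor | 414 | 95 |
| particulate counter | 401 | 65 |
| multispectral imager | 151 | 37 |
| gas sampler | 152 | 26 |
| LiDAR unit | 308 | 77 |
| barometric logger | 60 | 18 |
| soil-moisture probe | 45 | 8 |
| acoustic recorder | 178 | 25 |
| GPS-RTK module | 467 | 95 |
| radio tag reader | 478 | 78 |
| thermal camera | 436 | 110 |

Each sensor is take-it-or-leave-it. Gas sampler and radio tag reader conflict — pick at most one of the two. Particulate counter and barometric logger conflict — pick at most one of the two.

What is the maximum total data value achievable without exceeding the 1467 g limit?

Best packing: hyperspectral sensor + multispectral imager + gas sampler + LiDAR unit + thermal camera — 1461 g, 345 total.
That's the maximum — no feasible swap from here does better than 345.

345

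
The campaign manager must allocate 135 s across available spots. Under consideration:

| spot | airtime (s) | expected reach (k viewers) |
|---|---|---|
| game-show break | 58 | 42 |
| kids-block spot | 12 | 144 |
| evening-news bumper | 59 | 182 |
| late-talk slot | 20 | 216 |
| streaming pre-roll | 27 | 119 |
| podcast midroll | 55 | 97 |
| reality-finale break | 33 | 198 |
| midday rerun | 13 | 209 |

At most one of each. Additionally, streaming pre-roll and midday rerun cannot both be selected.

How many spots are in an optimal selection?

5

Best achievable expected reach is 864.
For example kids-block spot + late-talk slot + podcast midroll + reality-finale break + midday rerun achieves it, using 133 s.
Any selection reaching 864 contains exactly 5 spots.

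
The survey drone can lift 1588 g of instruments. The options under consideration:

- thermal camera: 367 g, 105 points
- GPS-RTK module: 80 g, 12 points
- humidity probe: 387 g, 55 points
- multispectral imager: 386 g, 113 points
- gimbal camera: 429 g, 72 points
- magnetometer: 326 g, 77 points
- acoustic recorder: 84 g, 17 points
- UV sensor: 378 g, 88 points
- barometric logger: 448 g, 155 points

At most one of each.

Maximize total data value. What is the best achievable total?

461

The ratio heuristic lands on thermal camera + multispectral imager + magnetometer + barometric logger (450) but leaves 61 g idle.
The 326 g tied up in magnetometer is better spent on UV sensor — total rises to 461 (1579 g).
Runner-up thermal camera + multispectral imager + magnetometer + barometric logger tops out at 450.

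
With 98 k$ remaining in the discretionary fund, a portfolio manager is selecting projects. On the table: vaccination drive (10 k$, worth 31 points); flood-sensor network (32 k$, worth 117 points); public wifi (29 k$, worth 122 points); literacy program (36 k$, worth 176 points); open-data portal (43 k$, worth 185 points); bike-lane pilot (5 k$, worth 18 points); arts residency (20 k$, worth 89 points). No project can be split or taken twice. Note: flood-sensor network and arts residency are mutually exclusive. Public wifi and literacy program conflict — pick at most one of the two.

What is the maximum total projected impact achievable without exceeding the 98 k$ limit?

414

Best packing: public wifi + open-data portal + bike-lane pilot + arts residency — 97 k$, 414 total.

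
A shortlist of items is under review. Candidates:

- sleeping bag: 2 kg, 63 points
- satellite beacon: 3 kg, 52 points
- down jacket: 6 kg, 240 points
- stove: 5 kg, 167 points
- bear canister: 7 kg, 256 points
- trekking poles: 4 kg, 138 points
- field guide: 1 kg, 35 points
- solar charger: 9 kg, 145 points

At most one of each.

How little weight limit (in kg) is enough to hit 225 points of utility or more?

6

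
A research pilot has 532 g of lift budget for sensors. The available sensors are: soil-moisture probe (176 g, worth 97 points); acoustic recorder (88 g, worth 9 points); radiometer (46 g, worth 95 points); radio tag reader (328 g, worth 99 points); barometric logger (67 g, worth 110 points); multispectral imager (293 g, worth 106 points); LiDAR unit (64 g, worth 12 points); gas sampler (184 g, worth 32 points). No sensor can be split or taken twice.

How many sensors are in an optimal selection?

The maximum data value within 532 g is 334.
For example soil-moisture probe + radiometer + barometric logger + gas sampler achieves it, using 473 g.
Any selection reaching 334 contains exactly 4 sensors.

4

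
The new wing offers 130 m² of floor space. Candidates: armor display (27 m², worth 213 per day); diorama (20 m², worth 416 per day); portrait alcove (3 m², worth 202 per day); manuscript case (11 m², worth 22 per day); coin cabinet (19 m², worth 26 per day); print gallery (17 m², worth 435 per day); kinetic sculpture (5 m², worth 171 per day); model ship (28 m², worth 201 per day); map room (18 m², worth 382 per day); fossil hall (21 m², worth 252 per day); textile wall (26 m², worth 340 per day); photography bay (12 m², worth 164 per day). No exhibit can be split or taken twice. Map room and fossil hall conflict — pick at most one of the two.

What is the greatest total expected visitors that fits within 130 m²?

2323

Density check — portrait alcove 67.33, kinetic sculpture 34.20, print gallery 25.59 are the best per m².
Taking armor display + diorama + portrait alcove + print gallery + kinetic sculpture + map room + textile wall + photography bay: 128 m² used, 2323 in expected visitors.
The closest alternative, diorama + portrait alcove + print gallery + kinetic sculpture + model ship + map room + textile wall + photography bay, reaches only 2311.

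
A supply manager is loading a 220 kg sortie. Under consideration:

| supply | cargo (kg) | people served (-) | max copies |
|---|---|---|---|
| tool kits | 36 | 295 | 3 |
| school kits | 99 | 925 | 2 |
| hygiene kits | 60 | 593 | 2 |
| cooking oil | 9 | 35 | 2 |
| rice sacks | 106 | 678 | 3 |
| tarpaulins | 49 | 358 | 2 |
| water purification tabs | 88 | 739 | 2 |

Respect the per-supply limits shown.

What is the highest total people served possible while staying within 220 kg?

2111

Taking school kits + 2×hygiene kits: 219 kg used, 2111 in people served.
Nothing else within 220 kg beats 2111.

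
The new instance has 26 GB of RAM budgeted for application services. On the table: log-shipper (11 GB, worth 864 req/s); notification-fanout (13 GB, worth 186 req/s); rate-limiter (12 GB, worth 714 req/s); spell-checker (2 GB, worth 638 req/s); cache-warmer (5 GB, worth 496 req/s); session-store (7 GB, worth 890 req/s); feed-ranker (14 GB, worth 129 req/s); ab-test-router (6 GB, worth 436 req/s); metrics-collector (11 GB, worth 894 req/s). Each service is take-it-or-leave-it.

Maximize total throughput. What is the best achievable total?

Spell-checker + cache-warmer + session-store + metrics-collector uses 25 of the 26 GB and totals 2918.
The closest alternative, log-shipper + spell-checker + cache-warmer + session-store, reaches only 2888.

2918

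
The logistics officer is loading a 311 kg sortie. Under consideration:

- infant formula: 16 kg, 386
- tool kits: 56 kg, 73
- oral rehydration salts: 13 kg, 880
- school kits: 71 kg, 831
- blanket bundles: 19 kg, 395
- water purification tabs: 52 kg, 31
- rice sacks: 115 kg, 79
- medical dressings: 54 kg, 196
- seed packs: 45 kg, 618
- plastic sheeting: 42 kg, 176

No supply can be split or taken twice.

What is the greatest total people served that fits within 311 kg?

3482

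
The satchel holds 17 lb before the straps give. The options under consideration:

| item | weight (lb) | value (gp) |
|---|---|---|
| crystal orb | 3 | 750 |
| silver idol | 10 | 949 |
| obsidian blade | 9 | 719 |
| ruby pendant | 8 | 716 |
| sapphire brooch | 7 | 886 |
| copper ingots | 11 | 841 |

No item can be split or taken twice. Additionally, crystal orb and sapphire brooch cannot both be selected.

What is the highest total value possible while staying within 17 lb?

1835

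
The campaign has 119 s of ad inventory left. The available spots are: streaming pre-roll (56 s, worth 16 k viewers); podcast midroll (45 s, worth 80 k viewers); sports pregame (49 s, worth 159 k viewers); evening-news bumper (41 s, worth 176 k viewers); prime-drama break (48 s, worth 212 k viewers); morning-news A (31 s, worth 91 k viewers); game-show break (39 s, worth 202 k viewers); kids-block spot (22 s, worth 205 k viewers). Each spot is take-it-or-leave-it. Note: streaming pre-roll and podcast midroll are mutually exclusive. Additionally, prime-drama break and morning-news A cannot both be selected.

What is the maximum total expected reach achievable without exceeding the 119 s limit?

619

The ratio ordering already packs tightly: prime-drama break + game-show break + kids-block spot, 109 s, 619.
The closest alternative, evening-news bumper + prime-drama break + kids-block spot, reaches only 593.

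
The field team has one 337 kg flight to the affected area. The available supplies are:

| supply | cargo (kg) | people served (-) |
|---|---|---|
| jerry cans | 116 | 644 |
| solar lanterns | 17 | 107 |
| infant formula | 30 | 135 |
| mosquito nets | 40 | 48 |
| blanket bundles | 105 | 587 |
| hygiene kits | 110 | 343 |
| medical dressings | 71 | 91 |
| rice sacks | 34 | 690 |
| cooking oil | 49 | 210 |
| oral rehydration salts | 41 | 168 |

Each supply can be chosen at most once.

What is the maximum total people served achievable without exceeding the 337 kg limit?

Filling by ratio: jerry cans + solar lanterns + infant formula + blanket bundles + rice sacks for 2163, with 35 kg left unused.
Dropping solar lanterns frees 17 kg; slotting in cooking oil (49 kg) lifts the total to 2266 at 334 kg.

2266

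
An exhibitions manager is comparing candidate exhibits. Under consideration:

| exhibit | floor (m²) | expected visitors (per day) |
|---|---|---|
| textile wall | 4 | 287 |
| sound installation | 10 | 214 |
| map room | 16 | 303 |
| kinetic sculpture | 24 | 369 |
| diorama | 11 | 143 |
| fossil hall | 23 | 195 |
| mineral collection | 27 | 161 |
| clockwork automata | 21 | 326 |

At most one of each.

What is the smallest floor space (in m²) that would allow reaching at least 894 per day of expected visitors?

41

Need the lightest bundle worth ≥ 894.
Taking textile wall + sound installation + map room + diorama gives 947 (≥ 894) for 41 m².
No combination under 41 m² hits 894.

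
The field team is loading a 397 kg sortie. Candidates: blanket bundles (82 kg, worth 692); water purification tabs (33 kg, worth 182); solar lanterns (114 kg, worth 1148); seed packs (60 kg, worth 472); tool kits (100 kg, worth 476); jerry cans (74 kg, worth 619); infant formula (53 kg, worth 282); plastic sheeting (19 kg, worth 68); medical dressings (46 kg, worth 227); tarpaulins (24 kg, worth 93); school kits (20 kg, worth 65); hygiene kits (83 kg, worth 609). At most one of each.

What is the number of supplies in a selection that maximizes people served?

Best achievable people served is 3250.
For example blanket bundles + water purification tabs + solar lanterns + jerry cans + hygiene kits achieves it, using 386 kg.
Every optimal selection uses 5 supplies.

5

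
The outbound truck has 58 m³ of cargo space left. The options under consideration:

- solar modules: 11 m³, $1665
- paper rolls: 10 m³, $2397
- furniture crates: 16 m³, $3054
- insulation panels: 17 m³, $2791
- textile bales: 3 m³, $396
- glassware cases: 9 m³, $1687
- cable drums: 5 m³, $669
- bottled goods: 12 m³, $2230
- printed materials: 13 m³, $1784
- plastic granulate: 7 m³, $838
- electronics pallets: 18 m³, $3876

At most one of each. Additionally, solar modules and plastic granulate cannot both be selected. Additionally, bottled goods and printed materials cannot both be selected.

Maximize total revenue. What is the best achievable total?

Taking paper rolls + furniture crates + glassware cases + cable drums + electronics pallets: 58 m³ used, 11683 in revenue.
Runner-up paper rolls + furniture crates + bottled goods + electronics pallets tops out at 11557.

11683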